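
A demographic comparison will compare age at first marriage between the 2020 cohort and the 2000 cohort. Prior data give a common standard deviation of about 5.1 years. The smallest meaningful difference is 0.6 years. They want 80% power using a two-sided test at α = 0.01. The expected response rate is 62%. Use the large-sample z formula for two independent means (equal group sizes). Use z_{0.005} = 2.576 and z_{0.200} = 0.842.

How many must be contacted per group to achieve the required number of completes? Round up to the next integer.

n = 2723 per group

n = (z_{α/2} + z_β)² · (σ₁² + σ₂²) / δ²
  = (2.576 + 0.842)² · (2·5.1² = 52.02) / 0.6²
  = 11.6827 · 52.02 / 0.36
  = 1688.15
Adjust for 62% response: 1688.15 / 0.62 = 2722.83.
Round up → n = 2723 per group.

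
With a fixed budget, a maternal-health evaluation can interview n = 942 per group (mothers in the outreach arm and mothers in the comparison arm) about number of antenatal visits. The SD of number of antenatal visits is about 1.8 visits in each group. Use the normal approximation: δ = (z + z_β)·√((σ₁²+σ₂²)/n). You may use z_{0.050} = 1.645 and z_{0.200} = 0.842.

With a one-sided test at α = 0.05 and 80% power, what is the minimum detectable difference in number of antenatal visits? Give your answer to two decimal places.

Minimum detectable difference ≈ 0.21 visits

δ = (z_α + z_β) · √((σ₁²+σ₂²)/n)
  = (1.645 + 0.842) · √(6.48/942)
  = 2.487 · √0.00688
  = 2.487 · 0.0829
  = 0.2063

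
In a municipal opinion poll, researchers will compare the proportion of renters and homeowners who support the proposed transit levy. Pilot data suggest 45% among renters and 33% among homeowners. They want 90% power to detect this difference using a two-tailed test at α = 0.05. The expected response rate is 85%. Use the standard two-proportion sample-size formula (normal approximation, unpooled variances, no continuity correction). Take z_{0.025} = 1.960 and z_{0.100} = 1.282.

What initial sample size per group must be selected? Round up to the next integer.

n = 403 per group

n = (z_{α/2} + z_β)² · [p₁(1−p₁) + p₂(1−p₂)] / (p₁ − p₂)²
  = (1.960 + 1.282)² · (0.45·0.55 + 0.33·0.67) / (0.12)²
  = (3.242)² · (0.2475 + 0.2211) / 0.0144
  = 10.5106 · 0.4686 / 0.0144
  = 342.03
Adjust for 85% response: 342.03 / 0.85 = 402.39.
Round up → n = 403 per group.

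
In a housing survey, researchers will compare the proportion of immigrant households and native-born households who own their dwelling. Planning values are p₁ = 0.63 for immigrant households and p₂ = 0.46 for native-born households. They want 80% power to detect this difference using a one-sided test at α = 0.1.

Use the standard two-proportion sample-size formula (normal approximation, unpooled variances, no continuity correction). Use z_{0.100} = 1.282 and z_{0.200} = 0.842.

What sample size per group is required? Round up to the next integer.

n = 76 per group

n = (z_α + z_β)² · [p₁(1−p₁) + p₂(1−p₂)] / (p₁ − p₂)²
  = (1.282 + 0.842)² · (0.63·0.37 + 0.46·0.54) / (0.17)²
  = (2.124)² · (0.2331 + 0.2484) / 0.0289
  = 4.5114 · 0.4815 / 0.0289
  = 75.16
Round up → n = 76 per group.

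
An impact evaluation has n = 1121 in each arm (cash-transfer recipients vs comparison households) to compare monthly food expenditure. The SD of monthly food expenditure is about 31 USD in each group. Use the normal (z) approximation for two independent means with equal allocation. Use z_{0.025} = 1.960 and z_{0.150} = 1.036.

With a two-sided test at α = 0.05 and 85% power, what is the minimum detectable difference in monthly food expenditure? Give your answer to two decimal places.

Minimum detectable difference ≈ 3.92 USD

δ = (z_{α/2} + z_β) · √((σ₁²+σ₂²)/n)
  = (1.960 + 1.036) · √(1922/1121)
  = 2.996 · √1.7145
  = 2.996 · 1.3094
  = 3.9230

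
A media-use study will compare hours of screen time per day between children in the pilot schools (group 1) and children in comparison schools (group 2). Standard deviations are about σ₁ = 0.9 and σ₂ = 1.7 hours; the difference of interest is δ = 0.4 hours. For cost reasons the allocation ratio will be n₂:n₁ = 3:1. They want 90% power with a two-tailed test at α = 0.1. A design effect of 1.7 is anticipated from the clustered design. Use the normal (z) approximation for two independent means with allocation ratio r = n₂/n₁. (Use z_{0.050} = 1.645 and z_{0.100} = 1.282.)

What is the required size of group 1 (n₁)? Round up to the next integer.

n₁ = (z_{α/2} + z_β)² · (σ₁² + σ₂²/r) / δ²
   = (1.645 + 1.282)² · (0.9² + 1.7²/3) / 0.4²
   = 8.5673 · (0.81 + 0.96333) / 0.16
   = 8.5673 · 1.7733 / 0.16
   = 94.95
Design effect: 1.7 × 94.95 = 161.42.
Round up → n₁ = 162; n₂ = r·n₁ = 3 × 162 = 486.

n₁ = 162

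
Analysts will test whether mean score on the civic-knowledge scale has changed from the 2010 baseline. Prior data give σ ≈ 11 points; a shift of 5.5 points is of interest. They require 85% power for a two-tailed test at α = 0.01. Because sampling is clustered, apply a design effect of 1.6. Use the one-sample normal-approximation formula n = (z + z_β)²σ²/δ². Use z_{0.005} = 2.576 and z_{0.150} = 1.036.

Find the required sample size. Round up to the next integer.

n = 84

n = (z_{α/2} + z_β)² · σ² / δ²
  = (2.576 + 1.036)² · 11² / 5.5²
  = 13.0465 · 121 / 30.25
  = 52.19
Design effect: 1.6 × 52.19 = 83.50.
Round up → n = 84.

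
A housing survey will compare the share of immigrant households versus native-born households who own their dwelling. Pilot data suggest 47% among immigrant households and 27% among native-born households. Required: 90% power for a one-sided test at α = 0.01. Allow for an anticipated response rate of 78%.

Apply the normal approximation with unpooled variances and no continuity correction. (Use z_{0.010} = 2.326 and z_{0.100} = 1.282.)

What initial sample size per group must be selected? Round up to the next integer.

n = (z_α + z_β)² · [p₁(1−p₁) + p₂(1−p₂)] / (p₁ − p₂)²
  = (2.326 + 1.282)² · (0.47·0.53 + 0.27·0.73) / (0.20)²
  = (3.608)² · (0.2491 + 0.1971) / 0.0400
  = 13.0177 · 0.4462 / 0.0400
  = 145.21
Adjust for 78% response: 145.21 / 0.78 = 186.17.
Round up → n = 187 per group.

n = 187 per group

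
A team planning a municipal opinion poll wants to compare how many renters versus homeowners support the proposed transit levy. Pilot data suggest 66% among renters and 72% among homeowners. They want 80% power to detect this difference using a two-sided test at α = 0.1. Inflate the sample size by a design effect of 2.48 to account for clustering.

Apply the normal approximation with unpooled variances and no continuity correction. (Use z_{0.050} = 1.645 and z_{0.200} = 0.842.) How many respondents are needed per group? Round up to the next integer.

n = 1816 per group

n = (z_{α/2} + z_β)² · [p₁(1−p₁) + p₂(1−p₂)] / (p₁ − p₂)²
  = (1.645 + 0.842)² · (0.66·0.34 + 0.72·0.28) / (-0.06)²
  = (2.487)² · (0.2244 + 0.2016) / 0.0036
  = 6.1852 · 0.4260 / 0.0036
  = 731.91
Design effect: 2.48 × 731.91 = 1815.14.
Round up → n = 1816 per group.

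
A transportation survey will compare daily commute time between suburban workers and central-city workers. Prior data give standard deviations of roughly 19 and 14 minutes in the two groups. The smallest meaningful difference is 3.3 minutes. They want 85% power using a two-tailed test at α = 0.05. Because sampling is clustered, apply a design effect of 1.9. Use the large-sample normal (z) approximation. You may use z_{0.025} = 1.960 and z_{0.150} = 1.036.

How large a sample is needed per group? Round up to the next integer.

n = 873 per group

n = (z_{α/2} + z_β)² · (σ₁² + σ₂²) / δ²
  = (1.960 + 1.036)² · (19² + 14² = 557) / 3.3²
  = 8.9760 · 557 / 10.89
  = 459.10
Design effect: 1.9 × 459.10 = 872.30.
Round up → n = 873 per group.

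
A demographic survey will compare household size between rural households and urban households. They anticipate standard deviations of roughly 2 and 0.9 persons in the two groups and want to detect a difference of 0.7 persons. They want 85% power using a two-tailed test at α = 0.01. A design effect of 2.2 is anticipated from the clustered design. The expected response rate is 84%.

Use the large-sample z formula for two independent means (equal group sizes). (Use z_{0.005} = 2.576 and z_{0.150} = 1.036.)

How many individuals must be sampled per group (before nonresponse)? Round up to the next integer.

n = (z_{α/2} + z_β)² · (σ₁² + σ₂²) / δ²
  = (2.576 + 1.036)² · (2² + 0.9² = 4.81) / 0.7²
  = 13.0465 · 4.81 / 0.49
  = 128.07
Design effect: 2.2 × 128.07 = 281.75.
Adjust for 84% response: 281.75 / 0.84 = 335.42.
Round up → n = 336 per group.

n = 336 per group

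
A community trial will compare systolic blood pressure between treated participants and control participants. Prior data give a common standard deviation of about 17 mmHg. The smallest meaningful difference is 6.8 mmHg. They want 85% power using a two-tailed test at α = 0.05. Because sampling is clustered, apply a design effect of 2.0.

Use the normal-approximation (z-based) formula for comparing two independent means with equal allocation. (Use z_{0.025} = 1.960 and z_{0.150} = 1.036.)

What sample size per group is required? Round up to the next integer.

n = 225 per group

n = (z_{α/2} + z_β)² · (σ₁² + σ₂²) / δ²
  = (1.960 + 1.036)² · (2·17² = 578) / 6.8²
  = 8.9760 · 578 / 46.24
  = 112.20
Design effect: 2.0 × 112.20 = 224.40.
Round up → n = 225 per group.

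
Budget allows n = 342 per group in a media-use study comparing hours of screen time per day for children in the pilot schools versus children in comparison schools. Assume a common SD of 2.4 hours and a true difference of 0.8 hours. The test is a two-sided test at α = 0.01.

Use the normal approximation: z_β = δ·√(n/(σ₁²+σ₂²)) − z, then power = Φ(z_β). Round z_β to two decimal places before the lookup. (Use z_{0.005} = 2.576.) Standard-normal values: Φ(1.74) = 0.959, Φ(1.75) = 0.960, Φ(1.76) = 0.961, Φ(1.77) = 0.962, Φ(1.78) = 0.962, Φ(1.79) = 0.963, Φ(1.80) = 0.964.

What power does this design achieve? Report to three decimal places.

Power ≈ 0.962

z_β = δ·√(n/(σ₁²+σ₂²)) − z_{α/2}
    = 0.8 · √(342/11.52) − 2.576
    = 0.8 · 5.44862 − 2.576
    = 4.3589 − 2.576 = 1.7829 → 1.78
Power = Φ(1.78) = 0.962.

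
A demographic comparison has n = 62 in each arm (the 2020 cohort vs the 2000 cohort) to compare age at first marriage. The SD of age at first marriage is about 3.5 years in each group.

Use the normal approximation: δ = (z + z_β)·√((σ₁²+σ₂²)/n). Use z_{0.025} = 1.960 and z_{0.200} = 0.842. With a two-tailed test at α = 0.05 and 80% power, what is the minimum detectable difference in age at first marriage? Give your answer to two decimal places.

Minimum detectable difference ≈ 1.76 years

δ = (z_{α/2} + z_β) · √((σ₁²+σ₂²)/n)
  = (1.960 + 0.842) · √(24.5/62)
  = 2.802 · √0.39516
  = 2.802 · 0.6286
  = 1.7614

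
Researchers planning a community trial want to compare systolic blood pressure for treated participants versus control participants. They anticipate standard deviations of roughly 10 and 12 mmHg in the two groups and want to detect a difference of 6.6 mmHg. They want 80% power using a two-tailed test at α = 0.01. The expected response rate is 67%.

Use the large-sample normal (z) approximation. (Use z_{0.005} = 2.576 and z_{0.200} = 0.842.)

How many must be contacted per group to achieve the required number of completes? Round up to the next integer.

n = 98 per group

n = (z_{α/2} + z_β)² · (σ₁² + σ₂²) / δ²
  = (2.576 + 0.842)² · (10² + 12² = 244) / 6.6²
  = 11.6827 · 244 / 43.56
  = 65.44
Adjust for 67% response: 65.44 / 0.67 = 97.67.
Round up → n = 98 per group.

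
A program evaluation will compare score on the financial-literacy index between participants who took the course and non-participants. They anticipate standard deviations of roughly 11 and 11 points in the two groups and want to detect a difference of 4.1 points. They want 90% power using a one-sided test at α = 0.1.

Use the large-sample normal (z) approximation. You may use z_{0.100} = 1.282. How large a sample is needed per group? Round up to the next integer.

n = (z_α + z_β)² · (σ₁² + σ₂²) / δ²
  = (1.282 + 1.282)² · (11² + 11² = 242) / 4.1²
  = 6.5741 · 242 / 16.81
  = 94.64
Round up → n = 95 per group.

n = 95 per group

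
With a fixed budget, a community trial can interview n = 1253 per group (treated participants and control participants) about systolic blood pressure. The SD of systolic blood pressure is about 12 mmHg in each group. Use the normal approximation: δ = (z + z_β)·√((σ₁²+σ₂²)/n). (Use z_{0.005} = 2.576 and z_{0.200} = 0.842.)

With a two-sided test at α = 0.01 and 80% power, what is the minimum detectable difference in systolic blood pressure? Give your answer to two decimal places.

Minimum detectable difference ≈ 1.64 mmHg

δ = (z_{α/2} + z_β) · √((σ₁²+σ₂²)/n)
  = (2.576 + 0.842) · √(288/1253)
  = 3.418 · √0.22985
  = 3.418 · 0.4794
  = 1.6387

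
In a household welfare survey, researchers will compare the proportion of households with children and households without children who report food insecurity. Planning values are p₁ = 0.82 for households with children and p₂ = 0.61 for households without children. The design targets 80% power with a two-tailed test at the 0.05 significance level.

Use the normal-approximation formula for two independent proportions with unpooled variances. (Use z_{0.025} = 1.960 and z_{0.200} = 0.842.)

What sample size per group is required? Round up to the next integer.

n = (z_{α/2} + z_β)² · [p₁(1−p₁) + p₂(1−p₂)] / (p₁ − p₂)²
  = (1.960 + 0.842)² · (0.82·0.18 + 0.61·0.39) / (0.21)²
  = (2.802)² · (0.1476 + 0.2379) / 0.0441
  = 7.8512 · 0.3855 / 0.0441
  = 68.63
Round up → n = 69 per group.

n = 69 per group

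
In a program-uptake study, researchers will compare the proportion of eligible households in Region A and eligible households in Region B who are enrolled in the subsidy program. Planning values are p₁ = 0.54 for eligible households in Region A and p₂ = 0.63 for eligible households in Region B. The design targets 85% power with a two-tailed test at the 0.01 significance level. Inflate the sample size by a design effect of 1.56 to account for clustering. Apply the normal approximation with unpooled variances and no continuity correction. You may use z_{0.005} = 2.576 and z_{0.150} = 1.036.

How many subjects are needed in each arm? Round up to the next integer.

n = 1210 per group

n = (z_{α/2} + z_β)² · [p₁(1−p₁) + p₂(1−p₂)] / (p₁ − p₂)²
  = (2.576 + 1.036)² · (0.54·0.46 + 0.63·0.37) / (-0.09)²
  = (3.612)² · (0.2484 + 0.2331) / 0.0081
  = 13.0465 · 0.4815 / 0.0081
  = 775.54
Design effect: 1.56 × 775.54 = 1209.85.
Round up → n = 1210 per group.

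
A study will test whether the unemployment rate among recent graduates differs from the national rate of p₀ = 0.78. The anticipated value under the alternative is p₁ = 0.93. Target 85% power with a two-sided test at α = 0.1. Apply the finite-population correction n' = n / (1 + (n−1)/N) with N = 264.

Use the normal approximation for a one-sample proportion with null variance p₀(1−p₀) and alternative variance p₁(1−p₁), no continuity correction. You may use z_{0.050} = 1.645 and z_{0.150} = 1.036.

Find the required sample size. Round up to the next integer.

n = [z_{α/2}·√(p₀q₀) + z_β·√(p₁q₁)]² / (p₁ − p₀)²
  = [1.645·√(0.78·0.22) + 1.036·√(0.93·0.07)]² / (0.15)²
  = [1.645·0.4142 + 1.036·0.2551]² / 0.0225
  = [0.9458]² / 0.0225
  = 39.75
Finite-population correction (N = 264): 39.75 / (1 + (39.75 − 1)/264) = 34.67.
Round up → n = 35.

n = 35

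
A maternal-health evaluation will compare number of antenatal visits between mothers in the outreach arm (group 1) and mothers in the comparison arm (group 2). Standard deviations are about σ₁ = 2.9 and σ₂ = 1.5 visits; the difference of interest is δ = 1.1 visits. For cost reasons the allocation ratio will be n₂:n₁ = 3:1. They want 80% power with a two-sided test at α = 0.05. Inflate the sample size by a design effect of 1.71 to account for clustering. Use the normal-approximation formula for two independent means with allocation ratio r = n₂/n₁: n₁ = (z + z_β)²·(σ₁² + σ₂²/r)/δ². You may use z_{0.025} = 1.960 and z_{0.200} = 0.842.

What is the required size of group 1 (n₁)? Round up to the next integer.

n₁ = (z_{α/2} + z_β)² · (σ₁² + σ₂²/r) / δ²
   = (1.960 + 0.842)² · (2.9² + 1.5²/3) / 1.1²
   = 7.8512 · (8.41 + 0.75) / 1.21
   = 7.8512 · 9.16 / 1.21
   = 59.44
Design effect: 1.71 × 59.44 = 101.63.
Round up → n₁ = 102; n₂ = r·n₁ = 3 × 102 = 306.

n₁ = 102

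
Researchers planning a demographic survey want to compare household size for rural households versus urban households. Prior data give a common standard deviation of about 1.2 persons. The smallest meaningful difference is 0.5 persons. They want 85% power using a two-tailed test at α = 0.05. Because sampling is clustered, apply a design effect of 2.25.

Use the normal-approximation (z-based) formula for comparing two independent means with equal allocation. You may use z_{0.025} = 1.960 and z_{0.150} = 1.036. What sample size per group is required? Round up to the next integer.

n = (z_{α/2} + z_β)² · (σ₁² + σ₂²) / δ²
  = (1.960 + 1.036)² · (2·1.2² = 2.88) / 0.5²
  = 8.9760 · 2.88 / 0.25
  = 103.40
Design effect: 2.25 × 103.40 = 232.66.
Round up → n = 233 per group.

n = 233 per group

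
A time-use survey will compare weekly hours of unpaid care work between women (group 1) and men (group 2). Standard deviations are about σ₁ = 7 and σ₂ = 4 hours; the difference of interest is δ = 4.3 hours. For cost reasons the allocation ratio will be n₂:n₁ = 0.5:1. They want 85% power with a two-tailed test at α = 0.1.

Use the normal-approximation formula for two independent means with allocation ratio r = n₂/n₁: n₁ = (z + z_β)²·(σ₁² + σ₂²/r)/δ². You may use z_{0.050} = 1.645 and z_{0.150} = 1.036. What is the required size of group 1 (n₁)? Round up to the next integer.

n₁ = (z_{α/2} + z_β)² · (σ₁² + σ₂²/r) / δ²
   = (1.645 + 1.036)² · (7² + 4²/0.5) / 4.3²
   = 7.1878 · (49 + 32) / 18.49
   = 7.1878 · 81 / 18.49
   = 31.49
Round up → n₁ = 32; n₂ = r·n₁ = 0.5 × 32 = 16.

n₁ = 32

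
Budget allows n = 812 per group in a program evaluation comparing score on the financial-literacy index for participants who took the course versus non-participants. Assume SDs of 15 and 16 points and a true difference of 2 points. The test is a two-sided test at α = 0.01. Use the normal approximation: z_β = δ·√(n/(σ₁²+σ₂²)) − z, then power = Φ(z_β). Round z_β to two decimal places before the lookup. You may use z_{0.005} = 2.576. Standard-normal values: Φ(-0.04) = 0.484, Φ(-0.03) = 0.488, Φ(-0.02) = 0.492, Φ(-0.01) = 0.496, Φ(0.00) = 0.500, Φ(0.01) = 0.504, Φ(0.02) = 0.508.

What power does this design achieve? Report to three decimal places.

Power ≈ 0.508

z_β = δ·√(n/(σ₁²+σ₂²)) − z_{α/2}
    = 2 · √(812/481) − 2.576
    = 2 · 1.29929 − 2.576
    = 2.5986 − 2.576 = 0.0226 → 0.02
Power = Φ(0.02) = 0.508.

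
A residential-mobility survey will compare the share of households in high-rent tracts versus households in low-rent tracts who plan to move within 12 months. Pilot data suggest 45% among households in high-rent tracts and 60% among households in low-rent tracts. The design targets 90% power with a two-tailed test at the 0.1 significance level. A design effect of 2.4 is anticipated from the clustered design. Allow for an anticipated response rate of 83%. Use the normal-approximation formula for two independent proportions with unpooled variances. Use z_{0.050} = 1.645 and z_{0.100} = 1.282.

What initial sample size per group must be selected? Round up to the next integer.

n = 537 per group

n = (z_{α/2} + z_β)² · [p₁(1−p₁) + p₂(1−p₂)] / (p₁ − p₂)²
  = (1.645 + 1.282)² · (0.45·0.55 + 0.60·0.40) / (-0.15)²
  = (2.927)² · (0.2475 + 0.2400) / 0.0225
  = 8.5673 · 0.4875 / 0.0225
  = 185.63
Design effect: 2.4 × 185.63 = 445.50.
Adjust for 83% response: 445.50 / 0.83 = 536.75.
Round up → n = 537 per group.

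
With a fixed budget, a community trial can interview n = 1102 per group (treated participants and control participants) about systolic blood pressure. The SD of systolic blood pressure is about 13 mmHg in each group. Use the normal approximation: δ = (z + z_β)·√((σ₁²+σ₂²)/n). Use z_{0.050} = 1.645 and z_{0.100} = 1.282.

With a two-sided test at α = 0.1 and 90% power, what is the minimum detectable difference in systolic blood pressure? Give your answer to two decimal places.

δ = (z_{α/2} + z_β) · √((σ₁²+σ₂²)/n)
  = (1.645 + 1.282) · √(338/1102)
  = 2.927 · √0.30672
  = 2.927 · 0.5538
  = 1.6210

Minimum detectable difference ≈ 1.62 mmHg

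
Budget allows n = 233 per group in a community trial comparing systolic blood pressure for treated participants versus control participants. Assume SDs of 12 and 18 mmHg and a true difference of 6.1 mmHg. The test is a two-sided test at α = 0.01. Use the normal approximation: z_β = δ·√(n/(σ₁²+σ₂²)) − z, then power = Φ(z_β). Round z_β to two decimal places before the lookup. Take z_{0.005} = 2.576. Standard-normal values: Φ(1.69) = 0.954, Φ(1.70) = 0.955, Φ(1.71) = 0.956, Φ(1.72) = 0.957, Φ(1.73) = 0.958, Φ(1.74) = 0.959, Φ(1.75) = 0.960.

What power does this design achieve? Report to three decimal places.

Power ≈ 0.958

z_β = δ·√(n/(σ₁²+σ₂²)) − z_{α/2}
    = 6.1 · √(233/468) − 2.576
    = 6.1 · 0.70559 − 2.576
    = 4.3041 − 2.576 = 1.7281 → 1.73
Power = Φ(1.73) = 0.958.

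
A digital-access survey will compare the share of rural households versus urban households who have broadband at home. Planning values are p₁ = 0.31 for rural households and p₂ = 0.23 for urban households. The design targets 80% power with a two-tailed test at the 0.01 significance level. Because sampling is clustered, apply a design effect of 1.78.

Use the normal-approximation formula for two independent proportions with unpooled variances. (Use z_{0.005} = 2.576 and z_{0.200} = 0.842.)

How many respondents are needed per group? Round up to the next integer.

n = 1271 per group

n = (z_{α/2} + z_β)² · [p₁(1−p₁) + p₂(1−p₂)] / (p₁ − p₂)²
  = (2.576 + 0.842)² · (0.31·0.69 + 0.23·0.77) / (0.08)²
  = (3.418)² · (0.2139 + 0.1771) / 0.0064
  = 11.6827 · 0.3910 / 0.0064
  = 713.74
Design effect: 1.78 × 713.74 = 1270.46.
Round up → n = 1271 per group.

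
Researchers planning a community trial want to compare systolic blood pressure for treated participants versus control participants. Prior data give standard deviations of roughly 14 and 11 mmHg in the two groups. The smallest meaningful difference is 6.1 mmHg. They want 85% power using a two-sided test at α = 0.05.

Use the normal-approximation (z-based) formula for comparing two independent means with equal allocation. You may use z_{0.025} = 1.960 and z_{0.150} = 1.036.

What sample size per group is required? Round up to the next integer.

n = (z_{α/2} + z_β)² · (σ₁² + σ₂²) / δ²
  = (1.960 + 1.036)² · (14² + 11² = 317) / 6.1²
  = 8.9760 · 317 / 37.21
  = 76.47
Round up → n = 77 per group.

n = 77 per group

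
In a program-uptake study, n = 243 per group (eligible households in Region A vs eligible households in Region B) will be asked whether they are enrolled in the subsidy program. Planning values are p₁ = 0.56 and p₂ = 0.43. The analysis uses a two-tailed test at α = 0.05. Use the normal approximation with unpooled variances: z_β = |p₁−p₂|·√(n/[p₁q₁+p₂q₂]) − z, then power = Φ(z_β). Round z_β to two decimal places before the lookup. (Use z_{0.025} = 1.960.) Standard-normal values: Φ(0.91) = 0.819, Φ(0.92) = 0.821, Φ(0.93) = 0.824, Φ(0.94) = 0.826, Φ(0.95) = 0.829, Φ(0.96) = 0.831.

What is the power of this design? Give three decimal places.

z_β = |p₁−p₂|·√(n/[p₁q₁+p₂q₂]) − z_{α/2}
    = 0.13 · √(243/0.4915) − 1.960
    = 0.13 · 22.2352 − 1.960
    = 2.8906 − 1.960 = 0.9306 → 0.93
Power = Φ(0.93) = 0.824.

Power ≈ 0.824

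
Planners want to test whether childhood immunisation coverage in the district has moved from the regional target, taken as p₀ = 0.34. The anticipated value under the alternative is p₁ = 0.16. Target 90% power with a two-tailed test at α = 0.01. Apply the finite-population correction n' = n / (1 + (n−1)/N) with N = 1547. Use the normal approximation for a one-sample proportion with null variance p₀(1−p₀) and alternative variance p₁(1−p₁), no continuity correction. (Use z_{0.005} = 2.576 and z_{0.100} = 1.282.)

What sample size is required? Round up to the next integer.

n = [z_{α/2}·√(p₀q₀) + z_β·√(p₁q₁)]² / (p₁ − p₀)²
  = [2.576·√(0.34·0.66) + 1.282·√(0.16·0.84)]² / (-0.18)²
  = [2.576·0.4737 + 1.282·0.3666]² / 0.0324
  = [1.6903]² / 0.0324
  = 88.18
Finite-population correction (N = 1547): 88.18 / (1 + (88.18 − 1)/1547) = 83.47.
Round up → n = 84.

n = 84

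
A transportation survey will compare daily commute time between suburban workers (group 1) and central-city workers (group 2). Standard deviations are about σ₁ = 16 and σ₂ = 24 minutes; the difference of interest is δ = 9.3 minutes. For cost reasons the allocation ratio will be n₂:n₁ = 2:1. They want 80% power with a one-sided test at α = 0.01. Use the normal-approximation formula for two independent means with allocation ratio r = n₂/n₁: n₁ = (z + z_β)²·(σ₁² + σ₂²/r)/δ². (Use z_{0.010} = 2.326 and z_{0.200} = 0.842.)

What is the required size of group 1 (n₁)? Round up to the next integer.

n₁ = (z_α + z_β)² · (σ₁² + σ₂²/r) / δ²
   = (2.326 + 0.842)² · (16² + 24²/2) / 9.3²
   = 10.0362 · (256 + 288) / 86.49
   = 10.0362 · 544 / 86.49
   = 63.13
Round up → n₁ = 64; n₂ = r·n₁ = 2 × 64 = 128.

n₁ = 64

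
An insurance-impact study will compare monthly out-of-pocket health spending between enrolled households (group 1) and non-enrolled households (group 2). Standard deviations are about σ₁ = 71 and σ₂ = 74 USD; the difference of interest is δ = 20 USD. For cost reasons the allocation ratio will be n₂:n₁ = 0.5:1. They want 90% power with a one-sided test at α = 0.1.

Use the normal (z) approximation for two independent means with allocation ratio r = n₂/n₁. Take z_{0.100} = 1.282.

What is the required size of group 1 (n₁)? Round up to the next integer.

n₁ = 263

n₁ = (z_α + z_β)² · (σ₁² + σ₂²/r) / δ²
   = (1.282 + 1.282)² · (71² + 74²/0.5) / 20²
   = 6.5741 · (5041 + 10952) / 400
   = 6.5741 · 15993 / 400
   = 262.85
Round up → n₁ = 263; n₂ = r·n₁ = 0.5 × 263 = 132.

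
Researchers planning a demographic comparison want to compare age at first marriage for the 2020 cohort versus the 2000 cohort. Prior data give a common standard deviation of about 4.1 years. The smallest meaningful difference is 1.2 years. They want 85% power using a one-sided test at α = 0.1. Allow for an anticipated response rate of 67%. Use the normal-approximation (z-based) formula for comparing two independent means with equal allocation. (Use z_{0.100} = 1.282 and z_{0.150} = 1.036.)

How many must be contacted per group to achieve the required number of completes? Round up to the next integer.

n = (z_α + z_β)² · (σ₁² + σ₂²) / δ²
  = (1.282 + 1.036)² · (2·4.1² = 33.62) / 1.2²
  = 5.3731 · 33.62 / 1.44
  = 125.45
Adjust for 67% response: 125.45 / 0.67 = 187.24.
Round up → n = 188 per group.

n = 188 per group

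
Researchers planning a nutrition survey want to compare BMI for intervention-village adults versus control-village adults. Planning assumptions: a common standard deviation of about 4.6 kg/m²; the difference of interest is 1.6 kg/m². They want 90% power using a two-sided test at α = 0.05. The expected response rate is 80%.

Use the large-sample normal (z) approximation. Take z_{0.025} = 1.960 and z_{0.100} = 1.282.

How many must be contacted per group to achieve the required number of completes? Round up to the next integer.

n = (z_{α/2} + z_β)² · (σ₁² + σ₂²) / δ²
  = (1.960 + 1.282)² · (2·4.6² = 42.32) / 1.6²
  = 10.5106 · 42.32 / 2.56
  = 173.75
Adjust for 80% response: 173.75 / 0.80 = 217.19.
Round up → n = 218 per group.

n = 218 per group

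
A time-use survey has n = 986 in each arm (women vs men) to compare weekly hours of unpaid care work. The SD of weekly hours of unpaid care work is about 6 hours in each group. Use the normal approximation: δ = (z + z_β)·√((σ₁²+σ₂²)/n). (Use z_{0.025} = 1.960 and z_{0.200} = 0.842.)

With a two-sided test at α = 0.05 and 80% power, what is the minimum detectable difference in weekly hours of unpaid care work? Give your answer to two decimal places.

δ = (z_{α/2} + z_β) · √((σ₁²+σ₂²)/n)
  = (1.960 + 0.842) · √(72/986)
  = 2.802 · √0.07302
  = 2.802 · 0.2702
  = 0.7572

Minimum detectable difference ≈ 0.76 hours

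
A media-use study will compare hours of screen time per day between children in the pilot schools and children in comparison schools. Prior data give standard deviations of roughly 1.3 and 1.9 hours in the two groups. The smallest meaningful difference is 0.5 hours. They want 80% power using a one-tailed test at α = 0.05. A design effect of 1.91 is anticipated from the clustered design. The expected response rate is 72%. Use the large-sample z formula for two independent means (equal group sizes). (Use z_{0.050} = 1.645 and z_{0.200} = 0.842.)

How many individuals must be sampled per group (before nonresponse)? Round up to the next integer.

n = 348 per group

n = (z_α + z_β)² · (σ₁² + σ₂²) / δ²
  = (1.645 + 0.842)² · (1.3² + 1.9² = 5.3) / 0.5²
  = 6.1852 · 5.3 / 0.25
  = 131.13
Design effect: 1.91 × 131.13 = 250.45.
Adjust for 72% response: 250.45 / 0.72 = 347.85.
Round up → n = 348 per group.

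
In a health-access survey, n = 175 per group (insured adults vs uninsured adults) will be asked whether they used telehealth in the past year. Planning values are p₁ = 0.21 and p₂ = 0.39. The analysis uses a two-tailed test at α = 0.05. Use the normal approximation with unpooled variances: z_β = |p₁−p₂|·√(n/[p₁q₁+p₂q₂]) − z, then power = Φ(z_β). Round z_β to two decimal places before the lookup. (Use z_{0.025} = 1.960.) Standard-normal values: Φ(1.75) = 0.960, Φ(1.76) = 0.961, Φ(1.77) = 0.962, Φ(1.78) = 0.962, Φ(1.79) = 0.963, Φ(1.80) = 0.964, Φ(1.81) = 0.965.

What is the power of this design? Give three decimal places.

Power ≈ 0.963

z_β = |p₁−p₂|·√(n/[p₁q₁+p₂q₂]) − z_{α/2}
    = 0.18 · √(175/0.4038) − 1.960
    = 0.18 · 20.8178 − 1.960
    = 3.7472 − 1.960 = 1.7872 → 1.79
Power = Φ(1.79) = 0.963.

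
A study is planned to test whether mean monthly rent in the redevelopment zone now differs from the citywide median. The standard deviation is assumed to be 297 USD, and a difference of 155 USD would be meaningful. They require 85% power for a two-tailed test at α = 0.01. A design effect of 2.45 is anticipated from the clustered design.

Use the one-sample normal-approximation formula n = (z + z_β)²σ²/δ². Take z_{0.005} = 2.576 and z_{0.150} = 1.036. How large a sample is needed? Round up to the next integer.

n = 118

n = (z_{α/2} + z_β)² · σ² / δ²
  = (2.576 + 1.036)² · 297² / 155²
  = 13.0465 · 88209 / 24025
  = 47.90
Design effect: 2.45 × 47.90 = 117.36.
Round up → n = 118.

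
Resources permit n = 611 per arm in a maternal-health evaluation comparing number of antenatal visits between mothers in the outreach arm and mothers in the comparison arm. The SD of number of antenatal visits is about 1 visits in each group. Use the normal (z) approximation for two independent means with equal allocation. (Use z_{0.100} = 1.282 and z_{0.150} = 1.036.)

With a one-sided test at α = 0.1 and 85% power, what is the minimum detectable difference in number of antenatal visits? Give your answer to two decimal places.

Minimum detectable difference ≈ 0.13 visits

δ = (z_α + z_β) · √((σ₁²+σ₂²)/n)
  = (1.282 + 1.036) · √(2/611)
  = 2.318 · √0.00327
  = 2.318 · 0.0572
  = 0.1326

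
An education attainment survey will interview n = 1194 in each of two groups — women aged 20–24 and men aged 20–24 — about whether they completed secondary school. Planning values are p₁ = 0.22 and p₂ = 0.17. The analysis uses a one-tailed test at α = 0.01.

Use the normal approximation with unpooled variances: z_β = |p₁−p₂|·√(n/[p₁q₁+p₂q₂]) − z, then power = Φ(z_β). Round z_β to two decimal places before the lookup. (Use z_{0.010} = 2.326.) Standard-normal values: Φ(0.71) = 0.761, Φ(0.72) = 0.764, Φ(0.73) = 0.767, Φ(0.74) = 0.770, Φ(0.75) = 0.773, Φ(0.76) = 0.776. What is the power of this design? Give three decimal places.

z_β = |p₁−p₂|·√(n/[p₁q₁+p₂q₂]) − z_α
    = 0.05 · √(1194/0.3127) − 2.326
    = 0.05 · 61.7928 − 2.326
    = 3.0896 − 2.326 = 0.7636 → 0.76
Power = Φ(0.76) = 0.776.

Power ≈ 0.776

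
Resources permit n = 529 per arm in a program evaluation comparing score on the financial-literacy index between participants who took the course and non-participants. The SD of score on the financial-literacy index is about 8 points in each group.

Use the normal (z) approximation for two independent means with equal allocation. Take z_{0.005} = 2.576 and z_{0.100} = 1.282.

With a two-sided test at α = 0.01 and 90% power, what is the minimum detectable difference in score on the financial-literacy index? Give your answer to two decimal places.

δ = (z_{α/2} + z_β) · √((σ₁²+σ₂²)/n)
  = (2.576 + 1.282) · √(128/529)
  = 3.858 · √0.24197
  = 3.858 · 0.4919
  = 1.8978

Minimum detectable difference ≈ 1.90 points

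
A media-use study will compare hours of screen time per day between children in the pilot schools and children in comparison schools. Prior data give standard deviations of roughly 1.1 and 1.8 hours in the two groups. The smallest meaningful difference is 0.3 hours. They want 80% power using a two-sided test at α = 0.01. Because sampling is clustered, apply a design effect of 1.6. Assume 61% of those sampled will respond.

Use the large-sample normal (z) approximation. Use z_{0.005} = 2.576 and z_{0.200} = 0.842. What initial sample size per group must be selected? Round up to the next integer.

n = 1516 per group

n = (z_{α/2} + z_β)² · (σ₁² + σ₂²) / δ²
  = (2.576 + 0.842)² · (1.1² + 1.8² = 4.45) / 0.3²
  = 11.6827 · 4.45 / 0.09
  = 577.65
Design effect: 1.6 × 577.65 = 924.23.
Adjust for 61% response: 924.23 / 0.61 = 1515.14.
Round up → n = 1516 per group.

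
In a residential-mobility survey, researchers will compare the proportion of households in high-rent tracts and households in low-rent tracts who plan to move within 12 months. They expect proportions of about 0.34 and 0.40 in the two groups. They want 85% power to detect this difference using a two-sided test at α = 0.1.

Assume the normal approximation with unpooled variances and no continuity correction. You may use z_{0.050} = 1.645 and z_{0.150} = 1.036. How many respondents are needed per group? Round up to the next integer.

n = 928 per group

n = (z_{α/2} + z_β)² · [p₁(1−p₁) + p₂(1−p₂)] / (p₁ − p₂)²
  = (1.645 + 1.036)² · (0.34·0.66 + 0.40·0.60) / (-0.06)²
  = (2.681)² · (0.2244 + 0.2400) / 0.0036
  = 7.1878 · 0.4644 / 0.0036
  = 927.22
Round up → n = 928 per group.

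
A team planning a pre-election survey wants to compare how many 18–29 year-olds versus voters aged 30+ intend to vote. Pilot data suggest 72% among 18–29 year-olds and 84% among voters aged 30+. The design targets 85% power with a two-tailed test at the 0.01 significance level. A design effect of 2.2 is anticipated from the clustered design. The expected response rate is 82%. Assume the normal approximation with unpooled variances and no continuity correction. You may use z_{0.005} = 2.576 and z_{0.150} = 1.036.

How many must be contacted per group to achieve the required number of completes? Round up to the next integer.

n = (z_{α/2} + z_β)² · [p₁(1−p₁) + p₂(1−p₂)] / (p₁ − p₂)²
  = (2.576 + 1.036)² · (0.72·0.28 + 0.84·0.16) / (-0.12)²
  = (3.612)² · (0.2016 + 0.1344) / 0.0144
  = 13.0465 · 0.3360 / 0.0144
  = 304.42
Design effect: 2.2 × 304.42 = 669.72.
Adjust for 82% response: 669.72 / 0.82 = 816.73.
Round up → n = 817 per group.

n = 817 per group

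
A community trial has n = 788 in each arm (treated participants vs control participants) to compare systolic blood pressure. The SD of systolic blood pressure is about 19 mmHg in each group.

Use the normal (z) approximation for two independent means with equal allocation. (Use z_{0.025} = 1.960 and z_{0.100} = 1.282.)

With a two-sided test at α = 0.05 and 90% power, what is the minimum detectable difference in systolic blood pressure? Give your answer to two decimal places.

Minimum detectable difference ≈ 3.10 mmHg

δ = (z_{α/2} + z_β) · √((σ₁²+σ₂²)/n)
  = (1.960 + 1.282) · √(722/788)
  = 3.242 · √0.91624
  = 3.242 · 0.9572
  = 3.1033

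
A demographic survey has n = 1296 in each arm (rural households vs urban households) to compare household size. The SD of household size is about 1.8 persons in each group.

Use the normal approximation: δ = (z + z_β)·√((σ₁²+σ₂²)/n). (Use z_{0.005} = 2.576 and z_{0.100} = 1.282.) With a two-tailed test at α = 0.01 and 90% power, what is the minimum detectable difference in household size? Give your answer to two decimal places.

δ = (z_{α/2} + z_β) · √((σ₁²+σ₂²)/n)
  = (2.576 + 1.282) · √(6.48/1296)
  = 3.858 · √0.005
  = 3.858 · 0.0707
  = 0.2728

Minimum detectable difference ≈ 0.27 persons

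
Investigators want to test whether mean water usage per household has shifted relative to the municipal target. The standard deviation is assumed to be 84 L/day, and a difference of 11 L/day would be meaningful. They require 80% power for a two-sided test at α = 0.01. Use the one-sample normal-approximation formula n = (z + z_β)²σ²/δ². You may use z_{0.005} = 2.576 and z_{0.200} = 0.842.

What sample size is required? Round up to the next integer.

n = 682

n = (z_{α/2} + z_β)² · σ² / δ²
  = (2.576 + 0.842)² · 84² / 11²
  = 11.6827 · 7056 / 121
  = 681.27
Round up → n = 682.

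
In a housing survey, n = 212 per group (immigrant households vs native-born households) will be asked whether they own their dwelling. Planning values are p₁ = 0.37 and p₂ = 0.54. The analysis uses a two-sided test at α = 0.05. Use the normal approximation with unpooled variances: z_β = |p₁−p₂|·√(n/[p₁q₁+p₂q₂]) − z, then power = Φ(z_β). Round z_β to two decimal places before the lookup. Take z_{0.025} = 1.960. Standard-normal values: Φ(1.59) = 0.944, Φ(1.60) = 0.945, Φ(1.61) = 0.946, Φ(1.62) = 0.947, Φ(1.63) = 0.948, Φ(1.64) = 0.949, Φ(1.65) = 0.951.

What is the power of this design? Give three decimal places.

Power ≈ 0.946

z_β = |p₁−p₂|·√(n/[p₁q₁+p₂q₂]) − z_{α/2}
    = 0.17 · √(212/0.4815) − 1.960
    = 0.17 · 20.9831 − 1.960
    = 3.5671 − 1.960 = 1.6071 → 1.61
Power = Φ(1.61) = 0.946.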